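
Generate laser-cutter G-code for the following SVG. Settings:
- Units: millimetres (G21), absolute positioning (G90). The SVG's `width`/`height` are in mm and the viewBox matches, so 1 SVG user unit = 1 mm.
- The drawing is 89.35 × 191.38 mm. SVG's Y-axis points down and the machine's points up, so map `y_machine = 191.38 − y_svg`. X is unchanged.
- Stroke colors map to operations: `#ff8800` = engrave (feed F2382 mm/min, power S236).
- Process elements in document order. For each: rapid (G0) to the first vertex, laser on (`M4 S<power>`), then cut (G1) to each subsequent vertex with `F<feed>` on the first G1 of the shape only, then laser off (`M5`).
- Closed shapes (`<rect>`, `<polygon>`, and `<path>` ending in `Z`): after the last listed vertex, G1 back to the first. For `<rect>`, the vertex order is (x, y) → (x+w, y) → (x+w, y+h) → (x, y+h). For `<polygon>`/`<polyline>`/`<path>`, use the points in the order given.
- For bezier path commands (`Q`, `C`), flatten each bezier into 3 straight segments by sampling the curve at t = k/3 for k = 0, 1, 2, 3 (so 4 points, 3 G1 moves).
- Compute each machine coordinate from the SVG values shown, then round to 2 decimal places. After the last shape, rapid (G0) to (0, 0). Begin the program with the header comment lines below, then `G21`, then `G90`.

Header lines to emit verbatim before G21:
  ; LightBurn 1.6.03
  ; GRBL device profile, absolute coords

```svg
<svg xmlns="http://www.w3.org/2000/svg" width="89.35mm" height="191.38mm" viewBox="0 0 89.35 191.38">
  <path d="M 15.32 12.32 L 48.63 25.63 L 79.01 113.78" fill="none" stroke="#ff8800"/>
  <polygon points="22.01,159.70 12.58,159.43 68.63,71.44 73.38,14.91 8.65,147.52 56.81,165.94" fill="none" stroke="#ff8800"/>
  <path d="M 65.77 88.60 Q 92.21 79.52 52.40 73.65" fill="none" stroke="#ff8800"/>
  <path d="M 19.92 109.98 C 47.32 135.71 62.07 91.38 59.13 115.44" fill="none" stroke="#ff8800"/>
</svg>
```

viewBox `0 0 89.35 191.38` with mm width/height → 1 unit = 1 mm. Flip: y_m = 191.38 − y_svg.

**Shape 1** — `<path>` open polyline, stroke `#ff8800` → engrave (S236, F2382). Machine vertices: (15.32,179.06) → (48.63,165.75) → (79.01,77.60). Open path.

**Shape 2** — `<polygon>` closed polygon, stroke `#ff8800` → engrave (S236, F2382). Machine vertices: (22.01,31.68) → (12.58,31.95) → (68.63,119.94) → (73.38,176.47) → (8.65,43.86) → (56.81,25.44) → (22.01,31.68). Closed: final G1 returns to the first vertex.

**Shape 3** — `<path>` quadratic bezier, stroke `#ff8800` → engrave (S236, F2382). Control points (SVG): P0=(65.77,88.60), P1=(92.21,79.52), P2=(52.40,73.65); sampled at t=k/3. Machine vertices: (65.77,102.78) → (76.04,108.48) → (71.58,113.46) → (52.40,117.73). Open path.

**Shape 4** — `<path>` cubic bezier, stroke `#ff8800` → engrave (S236, F2382). Control points (SVG): P0=(19.92,109.98), P1=(47.32,135.71), P2=(62.07,91.38), P3=(59.13,115.44); sampled at t=k/3. Machine vertices: (19.92,81.40) → (42.92,73.90) → (56.36,82.33) → (59.13,75.94). Open path.

; LightBurn 1.6.03
; GRBL device profile, absolute coords
G21
G90
G0 X15.32 Y179.06
M4 S236
G1 X48.63 Y165.75 F2382
G1 X79.01 Y77.60
M5
G0 X22.01 Y31.68
M4 S236
G1 X12.58 Y31.95 F2382
G1 X68.63 Y119.94
G1 X73.38 Y176.47
G1 X8.65 Y43.86
G1 X56.81 Y25.44
G1 X22.01 Y31.68
M5
G0 X65.77 Y102.78
M4 S236
G1 X76.04 Y108.48 F2382
G1 X71.58 Y113.46
G1 X52.40 Y117.73
M5
G0 X19.92 Y81.40
M4 S236
G1 X42.92 Y73.90 F2382
G1 X56.36 Y82.33
G1 X59.13 Y75.94
M5
G0 X0.00 Y0.00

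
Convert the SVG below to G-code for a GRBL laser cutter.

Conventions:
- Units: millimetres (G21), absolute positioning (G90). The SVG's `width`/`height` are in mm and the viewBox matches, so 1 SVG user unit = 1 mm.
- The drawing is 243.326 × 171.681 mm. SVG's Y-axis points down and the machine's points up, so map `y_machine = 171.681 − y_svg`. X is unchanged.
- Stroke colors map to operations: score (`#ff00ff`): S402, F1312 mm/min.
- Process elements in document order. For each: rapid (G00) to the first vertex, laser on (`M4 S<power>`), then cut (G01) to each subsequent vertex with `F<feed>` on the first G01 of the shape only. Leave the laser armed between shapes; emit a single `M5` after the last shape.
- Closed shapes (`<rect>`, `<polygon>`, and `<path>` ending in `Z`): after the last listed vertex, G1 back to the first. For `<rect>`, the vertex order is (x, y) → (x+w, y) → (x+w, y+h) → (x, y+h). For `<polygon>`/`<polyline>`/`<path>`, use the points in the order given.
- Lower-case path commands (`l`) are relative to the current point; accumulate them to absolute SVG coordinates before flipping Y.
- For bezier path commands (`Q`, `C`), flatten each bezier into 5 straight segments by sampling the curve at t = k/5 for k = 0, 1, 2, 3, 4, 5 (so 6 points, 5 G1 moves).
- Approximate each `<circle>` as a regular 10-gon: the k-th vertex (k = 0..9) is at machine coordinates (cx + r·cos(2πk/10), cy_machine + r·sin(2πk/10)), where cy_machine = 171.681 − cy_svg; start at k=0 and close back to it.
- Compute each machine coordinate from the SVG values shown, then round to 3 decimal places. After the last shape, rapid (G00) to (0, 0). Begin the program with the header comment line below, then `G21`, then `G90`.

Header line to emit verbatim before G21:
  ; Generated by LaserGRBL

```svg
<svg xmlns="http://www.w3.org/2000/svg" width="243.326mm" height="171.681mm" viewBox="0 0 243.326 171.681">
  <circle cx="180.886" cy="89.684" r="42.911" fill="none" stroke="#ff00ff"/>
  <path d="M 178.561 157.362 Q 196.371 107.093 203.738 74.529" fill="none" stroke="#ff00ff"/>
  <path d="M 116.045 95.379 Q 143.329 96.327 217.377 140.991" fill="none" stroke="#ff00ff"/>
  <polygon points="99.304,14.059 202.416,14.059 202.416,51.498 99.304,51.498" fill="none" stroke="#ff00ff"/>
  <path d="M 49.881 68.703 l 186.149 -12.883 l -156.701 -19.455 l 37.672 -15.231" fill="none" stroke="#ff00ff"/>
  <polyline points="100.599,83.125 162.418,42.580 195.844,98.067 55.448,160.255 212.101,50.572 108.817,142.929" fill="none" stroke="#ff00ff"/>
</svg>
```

viewBox `0 0 243.326 171.681` with mm width/height → 1 unit = 1 mm. Flip: y_m = 171.681 − y_svg.

**Shape 1** — `<circle>` circle, stroke `#ff00ff` → score (S402, F1312). Machine vertices: (223.797,81.997) → (215.602,107.219) → (194.146,122.808) → (167.626,122.808) → (146.170,107.219) → (137.975,81.997) → (146.170,56.775) → (167.626,41.186) → (194.146,41.186) → (215.602,56.775) → (223.797,81.997). Closed: final G1 returns to the first vertex.

**Shape 2** — `<path>` quadratic bezier, stroke `#ff00ff` → score (S402, F1312). Control points (SVG): P0=(178.561,157.362), P1=(196.371,107.093), P2=(203.738,74.529); sampled at t=k/5. Machine vertices: (178.561,14.319) → (185.267,33.718) → (191.138,51.701) → (196.174,68.268) → (200.373,83.418) → (203.738,97.152). Open path.

**Shape 3** — `<path>` quadratic bezier, stroke `#ff00ff` → score (S402, F1312). Control points (SVG): P0=(116.045,95.379), P1=(143.329,96.327), P2=(217.377,140.991); sampled at t=k/5. Machine vertices: (116.045,76.302) → (128.829,74.174) → (145.354,68.549) → (165.621,59.427) → (189.628,46.807) → (217.377,30.690). Open path.

**Shape 4** — `<polygon>` rectangle, stroke `#ff00ff` → score (S402, F1312). Machine vertices: (99.304,157.622) → (202.416,157.622) → (202.416,120.183) → (99.304,120.183) → (99.304,157.622). Closed: final G1 returns to the first vertex.

**Shape 5** — `<path>` open polyline, stroke `#ff00ff` → score (S402, F1312). Machine vertices: (49.881,102.978) → (236.030,115.861) → (79.329,135.316) → (117.001,150.547). Open path.

**Shape 6** — `<polyline>` open polyline, stroke `#ff00ff` → score (S402, F1312). Machine vertices: (100.599,88.556) → (162.418,129.101) → (195.844,73.614) → (55.448,11.426) → (212.101,121.109) → (108.817,28.752). Open path.

; Generated by LaserGRBL
G21
G90
G00 X223.797 Y81.997
M4 S402
G01 X215.602 Y107.219 F1312
G01 X194.146 Y122.808
G01 X167.626 Y122.808
G01 X146.170 Y107.219
G01 X137.975 Y81.997
G01 X146.170 Y56.775
G01 X167.626 Y41.186
G01 X194.146 Y41.186
G01 X215.602 Y56.775
G01 X223.797 Y81.997
G00 X178.561 Y14.319
M4 S402
G01 X185.267 Y33.718 F1312
G01 X191.138 Y51.701
G01 X196.174 Y68.268
G01 X200.373 Y83.418
G01 X203.738 Y97.152
G00 X116.045 Y76.302
M4 S402
G01 X128.829 Y74.174 F1312
G01 X145.354 Y68.549
G01 X165.621 Y59.427
G01 X189.628 Y46.807
G01 X217.377 Y30.690
G00 X99.304 Y157.622
M4 S402
G01 X202.416 Y157.622 F1312
G01 X202.416 Y120.183
G01 X99.304 Y120.183
G01 X99.304 Y157.622
G00 X49.881 Y102.978
M4 S402
G01 X236.030 Y115.861 F1312
G01 X79.329 Y135.316
G01 X117.001 Y150.547
G00 X100.599 Y88.556
M4 S402
G01 X162.418 Y129.101 F1312
G01 X195.844 Y73.614
G01 X55.448 Y11.426
G01 X212.101 Y121.109
G01 X108.817 Y28.752
M5
G00 X0.000 Y0.000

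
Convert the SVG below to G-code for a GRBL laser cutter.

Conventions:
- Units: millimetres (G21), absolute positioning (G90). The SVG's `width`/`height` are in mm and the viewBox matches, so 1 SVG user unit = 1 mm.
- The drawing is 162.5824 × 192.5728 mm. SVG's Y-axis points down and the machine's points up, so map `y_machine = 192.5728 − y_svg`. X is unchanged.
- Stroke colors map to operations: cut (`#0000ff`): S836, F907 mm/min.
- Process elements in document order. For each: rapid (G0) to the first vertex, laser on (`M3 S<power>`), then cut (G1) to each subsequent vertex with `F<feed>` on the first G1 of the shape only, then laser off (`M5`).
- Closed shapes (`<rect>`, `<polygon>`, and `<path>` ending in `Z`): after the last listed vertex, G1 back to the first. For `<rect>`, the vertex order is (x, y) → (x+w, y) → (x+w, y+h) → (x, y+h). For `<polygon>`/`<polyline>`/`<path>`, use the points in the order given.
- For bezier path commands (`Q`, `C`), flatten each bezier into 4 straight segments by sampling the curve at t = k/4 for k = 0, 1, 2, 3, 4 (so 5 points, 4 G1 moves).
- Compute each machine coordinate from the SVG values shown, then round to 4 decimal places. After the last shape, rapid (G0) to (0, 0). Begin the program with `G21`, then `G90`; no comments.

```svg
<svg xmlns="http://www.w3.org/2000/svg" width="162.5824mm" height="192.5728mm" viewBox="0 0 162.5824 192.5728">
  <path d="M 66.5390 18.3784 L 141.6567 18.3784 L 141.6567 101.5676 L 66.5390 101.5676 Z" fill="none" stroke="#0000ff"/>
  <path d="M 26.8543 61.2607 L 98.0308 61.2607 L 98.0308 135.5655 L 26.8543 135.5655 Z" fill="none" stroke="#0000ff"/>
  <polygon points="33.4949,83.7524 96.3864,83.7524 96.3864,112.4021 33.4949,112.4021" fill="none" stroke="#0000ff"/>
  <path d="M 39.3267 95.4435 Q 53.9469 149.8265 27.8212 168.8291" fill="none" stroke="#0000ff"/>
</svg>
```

G21
G90
G0 X66.5390 Y174.1944
M3 S836
G1 X141.6567 Y174.1944 F907
G1 X141.6567 Y91.0052
G1 X66.5390 Y91.0052
G1 X66.5390 Y174.1944
M5
G0 X26.8543 Y131.3121
M3 S836
G1 X98.0308 Y131.3121 F907
G1 X98.0308 Y57.0073
G1 X26.8543 Y57.0073
G1 X26.8543 Y131.3121
M5
G0 X33.4949 Y108.8204
M3 S836
G1 X96.3864 Y108.8204 F907
G1 X96.3864 Y80.1707
G1 X33.4949 Y80.1707
G1 X33.4949 Y108.8204
M5
G0 X39.3267 Y97.1293
M3 S836
G1 X44.0902 Y72.1491 F907
G1 X43.7604 Y51.5914
G1 X38.3374 Y35.4563
G1 X27.8212 Y23.7437
M5
G0 X0.0000 Y0.0000

Since the viewBox matches the mm dimensions, user units are millimetres directly. The only transform is the Y-flip y_m = 192.5728 − y_svg.

Shape 1 is a rectangle drawn with `<path>`. Its stroke #0000ff means cut at S836, F907. After flipping Y the toolpath is (66.5390,174.1944) → (141.6567,174.1944) → (141.6567,91.0052) → (66.5390,91.0052) → (66.5390,174.1944), returning to the start.

Shape 2 is a rectangle drawn with `<path>`. Its stroke #0000ff means cut at S836, F907. After flipping Y the toolpath is (26.8543,131.3121) → (98.0308,131.3121) → (98.0308,57.0073) → (26.8543,57.0073) → (26.8543,131.3121), returning to the start.

Shape 3 is a rectangle drawn with `<polygon>`. Its stroke #0000ff means cut at S836, F907. After flipping Y the toolpath is (33.4949,108.8204) → (96.3864,108.8204) → (96.3864,80.1707) → (33.4949,80.1707) → (33.4949,108.8204), returning to the start.

Shape 4 is a quadratic bezier drawn with `<path>`. Its stroke #0000ff means cut at S836, F907. After flipping Y the toolpath is (39.3267,97.1293) → (44.0902,72.1491) → (43.7604,51.5914) → (38.3374,35.4563) → (27.8212,23.7437).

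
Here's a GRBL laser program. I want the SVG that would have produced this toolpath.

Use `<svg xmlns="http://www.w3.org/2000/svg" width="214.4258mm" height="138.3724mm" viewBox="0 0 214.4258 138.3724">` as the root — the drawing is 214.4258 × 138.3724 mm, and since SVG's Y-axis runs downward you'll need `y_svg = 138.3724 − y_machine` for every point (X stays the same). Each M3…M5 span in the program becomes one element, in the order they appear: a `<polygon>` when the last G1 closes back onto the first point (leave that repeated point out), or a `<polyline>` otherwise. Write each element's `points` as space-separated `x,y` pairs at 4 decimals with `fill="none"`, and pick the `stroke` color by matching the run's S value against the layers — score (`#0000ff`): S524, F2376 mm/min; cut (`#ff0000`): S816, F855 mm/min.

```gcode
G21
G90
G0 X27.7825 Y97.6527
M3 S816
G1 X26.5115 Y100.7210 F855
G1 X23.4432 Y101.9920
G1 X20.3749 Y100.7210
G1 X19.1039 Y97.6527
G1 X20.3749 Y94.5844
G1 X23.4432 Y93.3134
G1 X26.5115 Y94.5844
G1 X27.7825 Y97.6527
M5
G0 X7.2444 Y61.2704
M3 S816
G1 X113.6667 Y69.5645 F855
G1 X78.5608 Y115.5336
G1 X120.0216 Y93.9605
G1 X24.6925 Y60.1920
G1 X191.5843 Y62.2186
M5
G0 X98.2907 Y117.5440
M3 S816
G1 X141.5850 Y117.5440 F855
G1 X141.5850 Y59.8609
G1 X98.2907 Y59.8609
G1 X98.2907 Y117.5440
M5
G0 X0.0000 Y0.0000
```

Each laser-on run becomes one SVG element. Flip Y back into SVG space with y_svg = 138.3724 − y_machine. Every run uses S816, so all elements get stroke `#ff0000` (cut).

Run 1: The run returns to its start, so emit a `<polygon>` with points (Y-flipped): 27.7825,40.7197 26.5115,37.6514 23.4432,36.3804 20.3749,37.6514 19.1039,40.7197 20.3749,43.7880 23.4432,45.0590 26.5115,43.7880.

Run 2: The run is open, so emit a `<polyline>` with points (Y-flipped): 7.2444,77.1020 113.6667,68.8079 78.5608,22.8388 120.0216,44.4119 24.6925,78.1804 191.5843,76.1538.

Run 3: The run returns to its start, so emit a `<polygon>` with points (Y-flipped): 98.2907,20.8284 141.5850,20.8284 141.5850,78.5115 98.2907,78.5115.

<svg xmlns="http://www.w3.org/2000/svg" width="214.4258mm" height="138.3724mm" viewBox="0 0 214.4258 138.3724">
  <polygon points="27.7825,40.7197 26.5115,37.6514 23.4432,36.3804 20.3749,37.6514 19.1039,40.7197 20.3749,43.7880 23.4432,45.0590 26.5115,43.7880" fill="none" stroke="#ff0000"/>
  <polyline points="7.2444,77.1020 113.6667,68.8079 78.5608,22.8388 120.0216,44.4119 24.6925,78.1804 191.5843,76.1538" fill="none" stroke="#ff0000"/>
  <polygon points="98.2907,20.8284 141.5850,20.8284 141.5850,78.5115 98.2907,78.5115" fill="none" stroke="#ff0000"/>
</svg>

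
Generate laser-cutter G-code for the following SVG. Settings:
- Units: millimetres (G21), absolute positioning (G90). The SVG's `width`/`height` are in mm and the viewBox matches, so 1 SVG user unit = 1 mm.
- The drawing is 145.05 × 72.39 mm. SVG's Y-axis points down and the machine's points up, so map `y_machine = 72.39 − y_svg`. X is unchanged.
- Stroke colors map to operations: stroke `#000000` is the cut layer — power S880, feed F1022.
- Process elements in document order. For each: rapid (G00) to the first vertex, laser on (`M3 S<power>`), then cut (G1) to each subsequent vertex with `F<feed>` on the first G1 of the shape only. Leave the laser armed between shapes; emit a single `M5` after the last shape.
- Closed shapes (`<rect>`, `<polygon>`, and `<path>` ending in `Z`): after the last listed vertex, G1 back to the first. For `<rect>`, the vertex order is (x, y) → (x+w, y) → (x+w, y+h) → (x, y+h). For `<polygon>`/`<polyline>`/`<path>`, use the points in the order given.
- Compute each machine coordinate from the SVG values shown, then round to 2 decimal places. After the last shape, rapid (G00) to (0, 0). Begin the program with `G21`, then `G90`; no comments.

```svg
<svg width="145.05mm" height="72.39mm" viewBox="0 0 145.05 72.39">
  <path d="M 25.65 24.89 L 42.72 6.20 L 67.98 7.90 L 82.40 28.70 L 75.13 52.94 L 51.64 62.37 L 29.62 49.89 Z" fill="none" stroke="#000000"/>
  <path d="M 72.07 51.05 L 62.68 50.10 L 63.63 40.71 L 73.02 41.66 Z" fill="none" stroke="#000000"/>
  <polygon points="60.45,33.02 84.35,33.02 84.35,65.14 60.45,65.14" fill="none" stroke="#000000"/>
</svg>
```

G21
G90
G00 X25.65 Y47.50
M3 S880
G1 X42.72 Y66.19 F1022
G1 X67.98 Y64.49
G1 X82.40 Y43.69
G1 X75.13 Y19.45
G1 X51.64 Y10.02
G1 X29.62 Y22.50
G1 X25.65 Y47.50
G00 X72.07 Y21.34
M3 S880
G1 X62.68 Y22.29 F1022
G1 X63.63 Y31.68
G1 X73.02 Y30.73
G1 X72.07 Y21.34
G00 X60.45 Y39.37
M3 S880
G1 X84.35 Y39.37 F1022
G1 X84.35 Y7.25
G1 X60.45 Y7.25
G1 X60.45 Y39.37
M5
G00 X0.00 Y0.00

Since the viewBox matches the mm dimensions, user units are millimetres directly. The only transform is the Y-flip y_m = 72.39 − y_svg.

Shape 1 is a regular polygon drawn with `<path>`. Its stroke #000000 means cut at S880, F1022. After flipping Y the toolpath is (25.65,47.50) → (42.72,66.19) → (67.98,64.49) → (82.40,43.69) → (75.13,19.45) → (51.64,10.02) → (29.62,22.50) → (25.65,47.50), returning to the start.

Shape 2 is a regular polygon drawn with `<path>`. Its stroke #000000 means cut at S880, F1022. After flipping Y the toolpath is (72.07,21.34) → (62.68,22.29) → (63.63,31.68) → (73.02,30.73) → (72.07,21.34), returning to the start.

Shape 3 is a rectangle drawn with `<polygon>`. Its stroke #000000 means cut at S880, F1022. After flipping Y the toolpath is (60.45,39.37) → (84.35,39.37) → (84.35,7.25) → (60.45,7.25) → (60.45,39.37), returning to the start.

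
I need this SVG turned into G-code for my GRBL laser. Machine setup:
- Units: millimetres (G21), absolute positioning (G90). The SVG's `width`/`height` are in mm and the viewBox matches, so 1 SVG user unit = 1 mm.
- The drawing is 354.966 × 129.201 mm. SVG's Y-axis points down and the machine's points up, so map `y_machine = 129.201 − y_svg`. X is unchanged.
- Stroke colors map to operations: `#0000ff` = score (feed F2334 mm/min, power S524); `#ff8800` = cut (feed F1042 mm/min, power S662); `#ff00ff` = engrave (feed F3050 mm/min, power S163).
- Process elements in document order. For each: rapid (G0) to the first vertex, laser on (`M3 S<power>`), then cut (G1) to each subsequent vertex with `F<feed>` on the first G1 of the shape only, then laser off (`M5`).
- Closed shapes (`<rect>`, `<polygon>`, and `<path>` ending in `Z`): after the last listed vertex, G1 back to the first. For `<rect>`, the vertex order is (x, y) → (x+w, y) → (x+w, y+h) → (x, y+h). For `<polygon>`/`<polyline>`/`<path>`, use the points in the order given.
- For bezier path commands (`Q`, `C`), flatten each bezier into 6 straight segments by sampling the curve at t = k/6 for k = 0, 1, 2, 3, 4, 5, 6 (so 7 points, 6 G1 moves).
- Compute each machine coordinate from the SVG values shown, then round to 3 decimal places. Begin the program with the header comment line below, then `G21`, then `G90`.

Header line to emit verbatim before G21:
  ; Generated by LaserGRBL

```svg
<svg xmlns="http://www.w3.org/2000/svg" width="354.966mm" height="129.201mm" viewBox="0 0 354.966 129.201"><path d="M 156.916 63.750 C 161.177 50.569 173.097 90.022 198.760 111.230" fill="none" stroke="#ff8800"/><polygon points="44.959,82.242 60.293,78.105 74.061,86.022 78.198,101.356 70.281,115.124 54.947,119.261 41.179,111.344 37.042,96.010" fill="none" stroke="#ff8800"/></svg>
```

; Generated by LaserGRBL
G21
G90
G0 X156.916 Y65.451
M3 S662
G1 X159.713 Y67.983 F1042
G1 X163.955 Y63.712
G1 X169.812 Y54.607
G1 X177.453 Y42.636
G1 X187.046 Y29.767
G1 X198.760 Y17.971
M5
G0 X44.959 Y46.959
M3 S662
G1 X60.293 Y51.096 F1042
G1 X74.061 Y43.179
G1 X78.198 Y27.845
G1 X70.281 Y14.077
G1 X54.947 Y9.940
G1 X41.179 Y17.857
G1 X37.042 Y33.191
G1 X44.959 Y46.959
M5

Since the viewBox matches the mm dimensions, user units are millimetres directly. The only transform is the Y-flip y_m = 129.201 − y_svg.

Shape 1 is a cubic bezier drawn with `<path>`. Its stroke #ff8800 means cut at S662, F1042. After flipping Y the toolpath is (156.916,65.451) → (159.713,67.983) → (163.955,63.712) → (169.812,54.607) → (177.453,42.636) → (187.046,29.767) → (198.760,17.971).

Shape 2 is a regular polygon drawn with `<polygon>`. Its stroke #ff8800 means cut at S662, F1042. After flipping Y the toolpath is (44.959,46.959) → (60.293,51.096) → (74.061,43.179) → (78.198,27.845) → (70.281,14.077) → (54.947,9.940) → (41.179,17.857) → (37.042,33.191) → (44.959,46.959), returning to the start.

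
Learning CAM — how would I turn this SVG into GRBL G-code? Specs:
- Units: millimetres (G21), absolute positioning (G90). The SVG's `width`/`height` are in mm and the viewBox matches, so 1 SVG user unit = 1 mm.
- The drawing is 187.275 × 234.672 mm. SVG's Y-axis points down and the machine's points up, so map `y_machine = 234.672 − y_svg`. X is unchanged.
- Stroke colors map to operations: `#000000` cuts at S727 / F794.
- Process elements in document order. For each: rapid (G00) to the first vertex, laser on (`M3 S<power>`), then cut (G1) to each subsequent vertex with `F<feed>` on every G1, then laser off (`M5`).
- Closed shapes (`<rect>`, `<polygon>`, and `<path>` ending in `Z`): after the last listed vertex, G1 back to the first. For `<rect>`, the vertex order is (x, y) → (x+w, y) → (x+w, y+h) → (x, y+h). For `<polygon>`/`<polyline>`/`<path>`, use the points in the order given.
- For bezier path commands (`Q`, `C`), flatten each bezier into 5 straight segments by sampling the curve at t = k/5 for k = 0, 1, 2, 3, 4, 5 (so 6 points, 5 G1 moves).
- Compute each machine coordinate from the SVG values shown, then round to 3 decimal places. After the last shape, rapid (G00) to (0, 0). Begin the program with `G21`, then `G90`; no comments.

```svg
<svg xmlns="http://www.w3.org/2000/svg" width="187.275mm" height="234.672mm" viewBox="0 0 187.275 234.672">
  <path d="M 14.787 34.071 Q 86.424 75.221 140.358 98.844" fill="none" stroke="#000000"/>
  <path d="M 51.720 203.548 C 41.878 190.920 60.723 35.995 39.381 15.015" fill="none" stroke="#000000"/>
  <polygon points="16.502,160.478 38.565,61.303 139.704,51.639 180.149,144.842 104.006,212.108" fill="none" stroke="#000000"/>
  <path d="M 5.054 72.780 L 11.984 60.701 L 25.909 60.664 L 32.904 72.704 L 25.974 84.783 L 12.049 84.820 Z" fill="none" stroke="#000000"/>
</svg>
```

G21
G90
G00 X14.787 Y200.601
M3 S727
G1 X42.734 Y184.842 F794
G1 X69.264 Y170.485 F794
G1 X94.378 Y157.531 F794
G1 X118.076 Y145.978 F794
G1 X140.358 Y135.828 F794
M5
G00 X51.720 Y31.124
M3 S727
G1 X48.706 Y53.567 F794
G1 X49.271 Y96.901 F794
G1 X50.110 Y147.867 F794
G1 X47.915 Y193.206 F794
G1 X39.381 Y219.657 F794
M5
G00 X16.502 Y74.194
M3 S727
G1 X38.565 Y173.369 F794
G1 X139.704 Y183.033 F794
G1 X180.149 Y89.830 F794
G1 X104.006 Y22.564 F794
G1 X16.502 Y74.194 F794
M5
G00 X5.054 Y161.892
M3 S727
G1 X11.984 Y173.971 F794
G1 X25.909 Y174.008 F794
G1 X32.904 Y161.968 F794
G1 X25.974 Y149.889 F794
G1 X12.049 Y149.852 F794
G1 X5.054 Y161.892 F794
M5
G00 X0.000 Y0.000

Since the viewBox matches the mm dimensions, user units are millimetres directly. The only transform is the Y-flip y_m = 234.672 − y_svg.

Shape 1 is a quadratic bezier drawn with `<path>`. Its stroke #000000 means cut at S727, F794. After flipping Y the toolpath is (14.787,200.601) → (42.734,184.842) → (69.264,170.485) → (94.378,157.531) → (118.076,145.978) → (140.358,135.828).

Shape 2 is a cubic bezier drawn with `<path>`. Its stroke #000000 means cut at S727, F794. After flipping Y the toolpath is (51.720,31.124) → (48.706,53.567) → (49.271,96.901) → (50.110,147.867) → (47.915,193.206) → (39.381,219.657).

Shape 3 is a regular polygon drawn with `<polygon>`. Its stroke #000000 means cut at S727, F794. After flipping Y the toolpath is (16.502,74.194) → (38.565,173.369) → (139.704,183.033) → (180.149,89.830) → (104.006,22.564) → (16.502,74.194), returning to the start.

Shape 4 is a regular polygon drawn with `<path>`. Its stroke #000000 means cut at S727, F794. After flipping Y the toolpath is (5.054,161.892) → (11.984,173.971) → (25.909,174.008) → (32.904,161.968) → (25.974,149.889) → (12.049,149.852) → (5.054,161.892), returning to the start.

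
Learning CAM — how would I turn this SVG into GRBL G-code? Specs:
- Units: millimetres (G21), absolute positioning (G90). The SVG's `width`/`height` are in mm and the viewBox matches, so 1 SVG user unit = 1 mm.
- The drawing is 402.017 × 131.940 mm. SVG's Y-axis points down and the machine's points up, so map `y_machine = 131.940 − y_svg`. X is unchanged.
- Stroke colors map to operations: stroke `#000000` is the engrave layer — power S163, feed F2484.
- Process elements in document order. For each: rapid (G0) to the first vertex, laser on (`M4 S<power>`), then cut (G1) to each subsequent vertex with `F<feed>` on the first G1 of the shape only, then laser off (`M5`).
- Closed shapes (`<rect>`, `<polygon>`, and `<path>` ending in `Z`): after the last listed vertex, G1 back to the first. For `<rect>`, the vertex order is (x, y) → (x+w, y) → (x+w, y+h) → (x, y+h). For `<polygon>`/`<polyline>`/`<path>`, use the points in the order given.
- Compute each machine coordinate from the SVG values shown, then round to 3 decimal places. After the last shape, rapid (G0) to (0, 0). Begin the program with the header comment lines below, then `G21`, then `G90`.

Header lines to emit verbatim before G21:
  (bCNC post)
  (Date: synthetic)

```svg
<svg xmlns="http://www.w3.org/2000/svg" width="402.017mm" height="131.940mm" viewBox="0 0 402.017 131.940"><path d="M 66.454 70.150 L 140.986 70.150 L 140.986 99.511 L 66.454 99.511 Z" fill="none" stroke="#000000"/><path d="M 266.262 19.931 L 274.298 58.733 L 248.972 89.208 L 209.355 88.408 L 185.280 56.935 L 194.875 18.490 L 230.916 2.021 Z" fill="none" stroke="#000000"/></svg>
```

Since the viewBox matches the mm dimensions, user units are millimetres directly. The only transform is the Y-flip y_m = 131.940 − y_svg.

Shape 1 is a rectangle drawn with `<path>`. Its stroke #000000 means engrave at S163, F2484. After flipping Y the toolpath is (66.454,61.790) → (140.986,61.790) → (140.986,32.429) → (66.454,32.429) → (66.454,61.790), returning to the start.

Shape 2 is a regular polygon drawn with `<path>`. Its stroke #000000 means engrave at S163, F2484. After flipping Y the toolpath is (266.262,112.009) → (274.298,73.207) → (248.972,42.732) → (209.355,43.532) → (185.280,75.005) → (194.875,113.450) → (230.916,129.919) → (266.262,112.009), returning to the start.

(bCNC post)
(Date: synthetic)
G21
G90
G0 X66.454 Y61.790
M4 S163
G1 X140.986 Y61.790 F2484
G1 X140.986 Y32.429
G1 X66.454 Y32.429
G1 X66.454 Y61.790
M5
G0 X266.262 Y112.009
M4 S163
G1 X274.298 Y73.207 F2484
G1 X248.972 Y42.732
G1 X209.355 Y43.532
G1 X185.280 Y75.005
G1 X194.875 Y113.450
G1 X230.916 Y129.919
G1 X266.262 Y112.009
M5
G0 X0.000 Y0.000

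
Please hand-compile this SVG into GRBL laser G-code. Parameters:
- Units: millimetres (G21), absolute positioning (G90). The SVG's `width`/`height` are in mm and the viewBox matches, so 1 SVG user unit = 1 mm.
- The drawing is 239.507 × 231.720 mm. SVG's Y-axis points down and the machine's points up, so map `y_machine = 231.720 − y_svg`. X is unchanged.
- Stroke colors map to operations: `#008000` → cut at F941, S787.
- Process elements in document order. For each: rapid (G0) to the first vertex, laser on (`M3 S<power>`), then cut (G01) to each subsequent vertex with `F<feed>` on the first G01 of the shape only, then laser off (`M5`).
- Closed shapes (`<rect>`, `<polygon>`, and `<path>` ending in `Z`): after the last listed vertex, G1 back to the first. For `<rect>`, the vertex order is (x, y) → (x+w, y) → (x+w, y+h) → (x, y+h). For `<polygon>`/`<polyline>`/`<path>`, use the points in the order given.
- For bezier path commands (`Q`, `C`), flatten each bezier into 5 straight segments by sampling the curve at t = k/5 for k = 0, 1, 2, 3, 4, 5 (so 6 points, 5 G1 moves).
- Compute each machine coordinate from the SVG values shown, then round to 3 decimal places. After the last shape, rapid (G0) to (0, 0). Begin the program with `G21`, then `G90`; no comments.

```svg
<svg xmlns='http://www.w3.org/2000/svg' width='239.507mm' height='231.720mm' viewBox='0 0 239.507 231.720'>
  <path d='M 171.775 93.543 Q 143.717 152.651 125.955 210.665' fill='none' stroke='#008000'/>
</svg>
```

G21
G90
G0 X171.775 Y138.177
M3 S787
G01 X160.964 Y114.578 F941
G01 X150.976 Y91.066
G01 X141.812 Y67.641
G01 X133.472 Y44.304
G01 X125.955 Y21.055
M5
G0 X0.000 Y0.000

1 u = 1 mm; y_m = 231.720 − y.

[1] `<path>` quadratic bezier, #008000→cut S787 F941: (171.775,138.177) → (160.964,114.578) → (150.976,91.066) → (141.812,67.641) → (133.472,44.304) → (125.955,21.055)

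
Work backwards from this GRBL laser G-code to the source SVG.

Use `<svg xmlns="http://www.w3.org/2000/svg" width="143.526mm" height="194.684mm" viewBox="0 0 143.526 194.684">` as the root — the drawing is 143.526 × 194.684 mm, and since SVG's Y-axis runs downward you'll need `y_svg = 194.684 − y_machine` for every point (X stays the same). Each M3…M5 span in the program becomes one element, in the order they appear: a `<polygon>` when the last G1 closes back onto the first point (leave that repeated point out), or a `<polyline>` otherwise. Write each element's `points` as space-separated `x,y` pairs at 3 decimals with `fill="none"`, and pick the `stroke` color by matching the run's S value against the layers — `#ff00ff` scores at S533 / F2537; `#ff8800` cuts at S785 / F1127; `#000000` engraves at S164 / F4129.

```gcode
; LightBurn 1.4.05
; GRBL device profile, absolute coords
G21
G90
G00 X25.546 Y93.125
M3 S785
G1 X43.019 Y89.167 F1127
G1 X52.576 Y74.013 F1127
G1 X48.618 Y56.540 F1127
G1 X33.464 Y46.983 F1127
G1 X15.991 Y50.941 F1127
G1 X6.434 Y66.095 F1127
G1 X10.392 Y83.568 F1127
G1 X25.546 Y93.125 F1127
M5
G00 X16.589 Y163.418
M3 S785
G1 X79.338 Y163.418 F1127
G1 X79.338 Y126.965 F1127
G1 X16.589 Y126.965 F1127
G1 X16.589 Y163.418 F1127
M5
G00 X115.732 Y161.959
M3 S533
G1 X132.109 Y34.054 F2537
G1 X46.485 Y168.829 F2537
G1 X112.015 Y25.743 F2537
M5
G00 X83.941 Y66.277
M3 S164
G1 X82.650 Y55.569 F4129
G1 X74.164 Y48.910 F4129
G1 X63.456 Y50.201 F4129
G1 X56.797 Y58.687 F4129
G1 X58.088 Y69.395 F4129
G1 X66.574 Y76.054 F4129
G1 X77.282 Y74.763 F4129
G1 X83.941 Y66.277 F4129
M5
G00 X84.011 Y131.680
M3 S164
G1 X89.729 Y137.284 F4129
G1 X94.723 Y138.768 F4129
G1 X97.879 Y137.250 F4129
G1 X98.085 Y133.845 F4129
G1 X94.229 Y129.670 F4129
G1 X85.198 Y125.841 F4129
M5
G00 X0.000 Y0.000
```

Each laser-on run becomes one SVG element. Flip Y back into SVG space with y_svg = 194.684 − y_machine.

Run 1: S785 ⇒ cut layer `#ff8800`. The run returns to its start, so emit a `<polygon>` with points (Y-flipped): 25.546,101.559 43.019,105.517 52.576,120.671 48.618,138.144 33.464,147.701 15.991,143.743 6.434,128.589 10.392,111.116.

Run 2: power S785 maps to stroke `#ff8800` (cut). The run returns to its start, so emit a `<polygon>` with points (Y-flipped): 16.589,31.266 79.338,31.266 79.338,67.719 16.589,67.719.

Run 3: the run's S533 means `#ff00ff` (score). The run is open, so emit a `<polyline>` with points (Y-flipped): 115.732,32.725 132.109,160.630 46.485,25.855 112.015,168.941.

Run 4: the run's S164 means `#000000` (engrave). The run returns to its start, so emit a `<polygon>` with points (Y-flipped): 83.941,128.407 82.650,139.115 74.164,145.774 63.456,144.483 56.797,135.997 58.088,125.289 66.574,118.630 77.282,119.921.

Run 5: S164 ⇒ engrave layer `#000000`. The run is open, so emit a `<polyline>` with points (Y-flipped): 84.011,63.004 89.729,57.400 94.723,55.916 97.879,57.434 98.085,60.839 94.229,65.014 85.198,68.843.

<svg xmlns="http://www.w3.org/2000/svg" width="143.526mm" height="194.684mm" viewBox="0 0 143.526 194.684">
  <polygon points="25.546,101.559 43.019,105.517 52.576,120.671 48.618,138.144 33.464,147.701 15.991,143.743 6.434,128.589 10.392,111.116" fill="none" stroke="#ff8800"/>
  <polygon points="16.589,31.266 79.338,31.266 79.338,67.719 16.589,67.719" fill="none" stroke="#ff8800"/>
  <polyline points="115.732,32.725 132.109,160.630 46.485,25.855 112.015,168.941" fill="none" stroke="#ff00ff"/>
  <polygon points="83.941,128.407 82.650,139.115 74.164,145.774 63.456,144.483 56.797,135.997 58.088,125.289 66.574,118.630 77.282,119.921" fill="none" stroke="#000000"/>
  <polyline points="84.011,63.004 89.729,57.400 94.723,55.916 97.879,57.434 98.085,60.839 94.229,65.014 85.198,68.843" fill="none" stroke="#000000"/>
</svg>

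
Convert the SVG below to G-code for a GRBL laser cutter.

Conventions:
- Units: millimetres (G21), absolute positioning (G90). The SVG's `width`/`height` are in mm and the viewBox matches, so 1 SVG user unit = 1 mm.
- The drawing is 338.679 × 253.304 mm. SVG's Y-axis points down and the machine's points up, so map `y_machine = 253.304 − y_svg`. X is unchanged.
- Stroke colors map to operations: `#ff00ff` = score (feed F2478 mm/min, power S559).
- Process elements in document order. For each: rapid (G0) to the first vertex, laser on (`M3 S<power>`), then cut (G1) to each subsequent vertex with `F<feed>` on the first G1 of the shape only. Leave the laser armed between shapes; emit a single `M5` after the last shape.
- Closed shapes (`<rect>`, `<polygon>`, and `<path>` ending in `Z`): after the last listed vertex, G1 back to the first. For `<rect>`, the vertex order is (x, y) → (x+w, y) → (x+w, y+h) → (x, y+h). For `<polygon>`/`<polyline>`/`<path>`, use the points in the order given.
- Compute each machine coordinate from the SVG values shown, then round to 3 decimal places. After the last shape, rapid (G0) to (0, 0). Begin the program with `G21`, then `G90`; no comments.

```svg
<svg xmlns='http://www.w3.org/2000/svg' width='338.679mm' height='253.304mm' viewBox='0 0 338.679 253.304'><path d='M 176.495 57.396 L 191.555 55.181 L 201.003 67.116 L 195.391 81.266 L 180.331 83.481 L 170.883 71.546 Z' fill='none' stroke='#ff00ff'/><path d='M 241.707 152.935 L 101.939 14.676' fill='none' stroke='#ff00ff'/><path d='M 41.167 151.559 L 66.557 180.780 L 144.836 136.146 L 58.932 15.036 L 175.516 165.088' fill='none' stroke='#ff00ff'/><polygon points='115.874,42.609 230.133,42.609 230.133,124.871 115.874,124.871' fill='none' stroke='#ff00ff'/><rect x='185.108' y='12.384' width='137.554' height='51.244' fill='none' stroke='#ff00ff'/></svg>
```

Since the viewBox matches the mm dimensions, user units are millimetres directly. The only transform is the Y-flip y_m = 253.304 − y_svg.

Shape 1 is a regular polygon drawn with `<path>`. Its stroke #ff00ff means score at S559, F2478. After flipping Y the toolpath is (176.495,195.908) → (191.555,198.123) → (201.003,186.188) → (195.391,172.038) → (180.331,169.823) → (170.883,181.758) → (176.495,195.908), returning to the start.

Shape 2 is a line segment drawn with `<path>`. Its stroke #ff00ff means score at S559, F2478. After flipping Y the toolpath is (241.707,100.369) → (101.939,238.628).

Shape 3 is a open polyline drawn with `<path>`. Its stroke #ff00ff means score at S559, F2478. After flipping Y the toolpath is (41.167,101.745) → (66.557,72.524) → (144.836,117.158) → (58.932,238.268) → (175.516,88.216).

Shape 4 is a rectangle drawn with `<polygon>`. Its stroke #ff00ff means score at S559, F2478. After flipping Y the toolpath is (115.874,210.695) → (230.133,210.695) → (230.133,128.433) → (115.874,128.433) → (115.874,210.695), returning to the start.

Shape 5 is a rectangle drawn with `<rect>`. Its stroke #ff00ff means score at S559, F2478. After flipping Y the toolpath is (185.108,240.920) → (322.662,240.920) → (322.662,189.676) → (185.108,189.676) → (185.108,240.920), returning to the start.

G21
G90
G0 X176.495 Y195.908
M3 S559
G1 X191.555 Y198.123 F2478
G1 X201.003 Y186.188
G1 X195.391 Y172.038
G1 X180.331 Y169.823
G1 X170.883 Y181.758
G1 X176.495 Y195.908
G0 X241.707 Y100.369
M3 S559
G1 X101.939 Y238.628 F2478
G0 X41.167 Y101.745
M3 S559
G1 X66.557 Y72.524 F2478
G1 X144.836 Y117.158
G1 X58.932 Y238.268
G1 X175.516 Y88.216
G0 X115.874 Y210.695
M3 S559
G1 X230.133 Y210.695 F2478
G1 X230.133 Y128.433
G1 X115.874 Y128.433
G1 X115.874 Y210.695
G0 X185.108 Y240.920
M3 S559
G1 X322.662 Y240.920 F2478
G1 X322.662 Y189.676
G1 X185.108 Y189.676
G1 X185.108 Y240.920
M5
G0 X0.000 Y0.000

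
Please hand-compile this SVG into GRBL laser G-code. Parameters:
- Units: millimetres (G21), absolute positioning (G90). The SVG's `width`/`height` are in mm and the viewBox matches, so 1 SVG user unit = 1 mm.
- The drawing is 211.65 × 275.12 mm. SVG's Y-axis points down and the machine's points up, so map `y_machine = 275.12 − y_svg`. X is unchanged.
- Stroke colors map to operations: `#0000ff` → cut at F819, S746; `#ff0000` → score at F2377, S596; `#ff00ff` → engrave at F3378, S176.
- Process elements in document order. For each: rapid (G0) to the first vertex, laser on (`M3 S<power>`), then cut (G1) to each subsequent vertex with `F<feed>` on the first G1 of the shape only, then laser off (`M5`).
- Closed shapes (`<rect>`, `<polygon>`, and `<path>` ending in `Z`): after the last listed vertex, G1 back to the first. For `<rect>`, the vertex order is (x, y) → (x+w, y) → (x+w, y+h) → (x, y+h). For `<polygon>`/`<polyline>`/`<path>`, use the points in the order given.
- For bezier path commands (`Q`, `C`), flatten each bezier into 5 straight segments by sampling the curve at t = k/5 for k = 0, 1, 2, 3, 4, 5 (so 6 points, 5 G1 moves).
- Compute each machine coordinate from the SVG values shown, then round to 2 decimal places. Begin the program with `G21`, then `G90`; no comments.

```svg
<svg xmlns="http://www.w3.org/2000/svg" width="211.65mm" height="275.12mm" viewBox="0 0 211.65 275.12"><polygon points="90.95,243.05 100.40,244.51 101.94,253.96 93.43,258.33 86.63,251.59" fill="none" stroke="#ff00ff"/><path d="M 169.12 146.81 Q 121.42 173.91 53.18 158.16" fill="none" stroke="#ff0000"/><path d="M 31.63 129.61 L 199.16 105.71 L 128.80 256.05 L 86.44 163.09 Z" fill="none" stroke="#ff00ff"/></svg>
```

G21
G90
G0 X90.95 Y32.07
M3 S176
G1 X100.40 Y30.61 F3378
G1 X101.94 Y21.16
G1 X93.43 Y16.79
G1 X86.63 Y23.53
G1 X90.95 Y32.07
M5
G0 X169.12 Y128.31
M3 S596
G1 X149.22 Y119.18 F2377
G1 X127.67 Y113.49
G1 X104.49 Y111.22
G1 X79.65 Y112.37
G1 X53.18 Y116.96
M5
G0 X31.63 Y145.51
M3 S176
G1 X199.16 Y169.41 F3378
G1 X128.80 Y19.07
G1 X86.44 Y112.03
G1 X31.63 Y145.51
M5

Since the viewBox matches the mm dimensions, user units are millimetres directly. The only transform is the Y-flip y_m = 275.12 − y_svg.

Shape 1 is a regular polygon drawn with `<polygon>`. Its stroke #ff00ff means engrave at S176, F3378. After flipping Y the toolpath is (90.95,32.07) → (100.40,30.61) → (101.94,21.16) → (93.43,16.79) → (86.63,23.53) → (90.95,32.07), returning to the start.

Shape 2 is a quadratic bezier drawn with `<path>`. Its stroke #ff0000 means score at S596, F2377. After flipping Y the toolpath is (169.12,128.31) → (149.22,119.18) → (127.67,113.49) → (104.49,111.22) → (79.65,112.37) → (53.18,116.96).

Shape 3 is a closed polygon drawn with `<path>`. Its stroke #ff00ff means engrave at S176, F3378. After flipping Y the toolpath is (31.63,145.51) → (199.16,169.41) → (128.80,19.07) → (86.44,112.03) → (31.63,145.51), returning to the start.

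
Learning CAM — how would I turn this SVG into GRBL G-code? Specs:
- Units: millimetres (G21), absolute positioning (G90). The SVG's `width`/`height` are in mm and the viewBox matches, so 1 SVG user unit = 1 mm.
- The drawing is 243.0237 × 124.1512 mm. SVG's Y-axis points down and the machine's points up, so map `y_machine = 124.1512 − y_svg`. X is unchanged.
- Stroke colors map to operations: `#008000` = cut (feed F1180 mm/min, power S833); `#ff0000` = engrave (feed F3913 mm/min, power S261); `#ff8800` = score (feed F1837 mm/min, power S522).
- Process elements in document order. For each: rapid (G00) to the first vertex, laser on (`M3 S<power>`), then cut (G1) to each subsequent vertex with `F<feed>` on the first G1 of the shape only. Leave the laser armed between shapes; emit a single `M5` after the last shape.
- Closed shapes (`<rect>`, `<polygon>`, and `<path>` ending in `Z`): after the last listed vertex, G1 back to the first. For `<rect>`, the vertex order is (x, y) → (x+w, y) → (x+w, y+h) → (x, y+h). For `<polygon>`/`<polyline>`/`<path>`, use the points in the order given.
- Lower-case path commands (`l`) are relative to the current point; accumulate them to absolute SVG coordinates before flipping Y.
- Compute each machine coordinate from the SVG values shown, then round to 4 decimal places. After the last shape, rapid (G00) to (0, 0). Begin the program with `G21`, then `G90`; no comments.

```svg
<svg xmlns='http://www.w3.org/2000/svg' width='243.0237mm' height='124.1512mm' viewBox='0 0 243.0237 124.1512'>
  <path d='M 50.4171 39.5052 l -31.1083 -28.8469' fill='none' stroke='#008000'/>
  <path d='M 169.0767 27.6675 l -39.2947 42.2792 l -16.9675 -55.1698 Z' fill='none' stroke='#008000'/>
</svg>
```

G21
G90
G00 X50.4171 Y84.6460
M3 S833
G1 X19.3088 Y113.4929 F1180
G00 X169.0767 Y96.4837
M3 S833
G1 X129.7820 Y54.2045 F1180
G1 X112.8145 Y109.3743
G1 X169.0767 Y96.4837
M5
G00 X0.0000 Y0.0000

1 u = 1 mm; y_m = 124.1512 − y.

[1] `<path>` line segment, #008000→cut S833 F1180: (50.4171,84.6460) → (19.3088,113.4929)

[2] `<path>` regular polygon, #008000→cut S833 F1180: (169.0767,96.4837) → (129.7820,54.2045) → (112.8145,109.3743) → (169.0767,96.4837) (closed)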